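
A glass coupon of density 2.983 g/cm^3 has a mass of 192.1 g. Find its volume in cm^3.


Rearrange rho = m / V:
  V = m / rho
  V = 192.1 / 2.983 = 64.398 cm^3

64.398 cm^3


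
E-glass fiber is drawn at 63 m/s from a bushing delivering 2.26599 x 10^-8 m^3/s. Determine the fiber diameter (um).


Cross-sectional area from continuity:
  A = Q / v = 2.26599 x 10^-8 / 63 = 3.59681 x 10^-10 m^2
Diameter from circular cross-section:
  d = sqrt(4A / pi) * 10^6 (m -> um)
  d = sqrt(4 * 3.59681 x 10^-10 / pi) * 10^6 = 21.4 um

21.4 um


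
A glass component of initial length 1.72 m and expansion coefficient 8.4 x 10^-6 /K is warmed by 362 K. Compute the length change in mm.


Thermal expansion formula: dL = alpha * L0 * dT
  dL = (8.4 x 10^-6) * 1.72 * 362 = 0.00523018 m
Convert to mm: 0.00523018 * 1000 = 5.2302 mm

5.2302 mm


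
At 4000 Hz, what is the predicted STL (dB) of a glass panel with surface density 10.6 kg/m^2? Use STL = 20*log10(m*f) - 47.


Mass law: STL = 20 * log10(m * f) - 47
  m * f = 10.6 * 4000 = 42400
  log10(42400) = 4.62737
  STL = 20 * 4.62737 - 47 = 92.5474 - 47 = 45.5 dB

45.5 dB


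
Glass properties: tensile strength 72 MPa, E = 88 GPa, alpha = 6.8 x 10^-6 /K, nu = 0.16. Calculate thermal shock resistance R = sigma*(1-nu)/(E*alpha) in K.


Thermal shock resistance: R = sigma * (1 - nu) / (E * alpha)
  Numerator = 72 * (1 - 0.16) = 60.48
  Denominator = 88 * 1000 * (6.8 x 10^-6) = 0.5984
  R = 60.48 / 0.5984 = 101.1 K

101.1 K


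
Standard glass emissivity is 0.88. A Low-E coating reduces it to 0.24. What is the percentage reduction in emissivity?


Percentage reduction = (1 - coated/uncoated) * 100
  Ratio = 0.24 / 0.88 = 0.2727
  Reduction = (1 - 0.2727) * 100 = 72.7%

72.7%


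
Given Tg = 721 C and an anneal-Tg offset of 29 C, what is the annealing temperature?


The annealing temperature is Tg plus the offset:
  T_anneal = 721 + 29 = 750 C

750 C


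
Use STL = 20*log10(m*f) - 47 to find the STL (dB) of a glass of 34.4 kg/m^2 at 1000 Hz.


Mass law: STL = 20 * log10(m * f) - 47
  m * f = 34.4 * 1000 = 34400
  log10(34400) = 4.53656
  STL = 20 * 4.53656 - 47 = 90.7312 - 47 = 43.7 dB

43.7 dB


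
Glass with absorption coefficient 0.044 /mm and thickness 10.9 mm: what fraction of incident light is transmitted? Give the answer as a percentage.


Beer-Lambert law: T = exp(-alpha * thickness)
  exponent = -0.044 * 10.9 = -0.4796
  T = exp(-0.4796) = 0.619
  Percentage = 0.619 * 100 = 61.9%

61.9%


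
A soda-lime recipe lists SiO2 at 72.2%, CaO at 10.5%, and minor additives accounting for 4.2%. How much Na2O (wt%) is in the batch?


Pieces sum to 100%:
  Na2O = 100 - (SiO2 + CaO + others)
  Na2O = 100 - (72.2 + 10.5 + 4.2) = 13.1%

13.1%


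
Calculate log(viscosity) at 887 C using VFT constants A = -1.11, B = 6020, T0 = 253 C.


VFT equation: log(eta) = A + B / (T - T0)
  T - T0 = 887 - 253 = 634
  B / (T - T0) = 6020 / 634 = 9.495
  log(eta) = -1.11 + 9.495 = 8.385

8.385


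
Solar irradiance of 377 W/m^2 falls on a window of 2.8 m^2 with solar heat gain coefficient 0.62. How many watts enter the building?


Solar heat gain: Q = Area * SHGC * Irradiance
  Q = 2.8 * 0.62 * 377 = 654.5 W

654.5 W


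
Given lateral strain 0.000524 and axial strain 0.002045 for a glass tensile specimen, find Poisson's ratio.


Poisson's ratio: nu = lateral strain / axial strain
  nu = 0.000524 / 0.002045 = 0.2562

0.2562


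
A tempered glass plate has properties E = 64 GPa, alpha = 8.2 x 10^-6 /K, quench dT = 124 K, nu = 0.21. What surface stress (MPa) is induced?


Tempering stress: sigma = E * alpha * dT / (1 - nu)
  E (MPa) = 64 * 1000 = 64000
  Numerator = 64000 * (8.2 x 10^-6) * 124 = 65.0752
  Denominator = 1 - 0.21 = 0.79
  sigma = 65.0752 / 0.79 = 82.4 MPa

82.4 MPa


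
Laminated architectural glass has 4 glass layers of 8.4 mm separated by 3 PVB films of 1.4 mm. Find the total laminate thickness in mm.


Total thickness = glass contribution + PVB contribution
  Glass: 4 * 8.4 = 33.6 mm
  PVB: 3 * 1.4 = 4.2 mm
  Total = 33.6 + 4.2 = 37.8 mm

37.8 mm


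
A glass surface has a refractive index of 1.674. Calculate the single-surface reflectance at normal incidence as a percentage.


Fresnel reflectance at normal incidence:
  R = ((n - 1)/(n + 1))^2
  (n - 1)/(n + 1) = (1.674 - 1)/(1.674 + 1) = 0.252057
  R = 0.252057^2 = 0.0635327
  R(%) = 0.0635327 * 100 = 6.353%

6.353%


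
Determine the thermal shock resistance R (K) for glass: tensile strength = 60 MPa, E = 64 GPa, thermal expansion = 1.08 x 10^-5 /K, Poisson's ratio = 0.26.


Thermal shock resistance: R = sigma * (1 - nu) / (E * alpha)
  Numerator = 60 * (1 - 0.26) = 44.4
  Denominator = 64 * 1000 * (1.08 x 10^-5) = 0.6912
  R = 44.4 / 0.6912 = 64.2 K

64.2 K


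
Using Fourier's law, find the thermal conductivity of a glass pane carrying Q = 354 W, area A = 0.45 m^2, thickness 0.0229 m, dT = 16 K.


Fourier's law rearranged: k = Q * t / (A * dT)
  Numerator = 354 * 0.0229 = 8.1066
  Denominator = 0.45 * 16 = 7.2
  k = 8.1066 / 7.2 = 1.126 W/mK

1.126 W/mK


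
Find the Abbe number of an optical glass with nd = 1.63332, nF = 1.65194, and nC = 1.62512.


Abbe number formula: Vd = (nd - 1) / (nF - nC)
  nd - 1 = 1.63332 - 1 = 0.63332
  nF - nC = 1.65194 - 1.62512 = 0.02682
  Vd = 0.63332 / 0.02682 = 23.61

23.61


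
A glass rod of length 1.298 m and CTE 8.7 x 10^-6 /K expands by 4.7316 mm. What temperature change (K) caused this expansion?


Rearrange dL = alpha * L0 * dT for dT:
  dT = dL / (alpha * L0)
  dL (m) = 4.7316 / 1000 = 0.0047316
  dT = 0.0047316 / ((8.7 x 10^-6) * 1.298) = 419.0 K

419.0 K


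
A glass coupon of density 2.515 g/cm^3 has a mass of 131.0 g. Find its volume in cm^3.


Rearrange rho = m / V:
  V = m / rho
  V = 131.0 / 2.515 = 52.087 cm^3

52.087 cm^3


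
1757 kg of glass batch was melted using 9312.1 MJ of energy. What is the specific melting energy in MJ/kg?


Rearrange E = m * s for s:
  s = E / m
  s = 9312.1 / 1757 = 5.3 MJ/kg

5.3 MJ/kg


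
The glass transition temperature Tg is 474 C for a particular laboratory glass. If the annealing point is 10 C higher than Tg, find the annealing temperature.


The annealing temperature is Tg plus the offset:
  T_anneal = 474 + 10 = 484 C

484 C


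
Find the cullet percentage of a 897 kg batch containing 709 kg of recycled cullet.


Cullet ratio = (cullet mass / total batch mass) * 100
  Ratio = 709 / 897 * 100 = 79.04%

79.04%


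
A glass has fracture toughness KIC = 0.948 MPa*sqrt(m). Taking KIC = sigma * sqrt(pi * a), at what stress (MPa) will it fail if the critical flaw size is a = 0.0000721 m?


Rearrange KIC = sigma * sqrt(pi * a):
  sigma = KIC / sqrt(pi * a)
  sqrt(pi * 0.0000721) = 0.01505
  sigma = 0.948 / 0.01505 = 62.99 MPa

62.99 MPa


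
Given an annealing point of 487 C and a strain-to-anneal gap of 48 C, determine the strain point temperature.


Strain point = annealing point - difference:
  T_strain = 487 - 48 = 439 C

439 C


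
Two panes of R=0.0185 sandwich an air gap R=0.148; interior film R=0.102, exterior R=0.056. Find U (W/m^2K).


Total thermal resistance (series):
  R_total = R_in + R_glass + R_air + R_glass + R_out
  R_total = 0.102 + 0.0185 + 0.148 + 0.0185 + 0.056 = 0.343 m^2K/W
U-value = 1 / R_total = 1 / 0.343 = 2.915 W/m^2K

2.915 W/m^2K


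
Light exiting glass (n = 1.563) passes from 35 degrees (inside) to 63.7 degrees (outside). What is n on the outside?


Apply Snell's law: n1 * sin(theta1) = n2 * sin(theta2)
  n2 = n1 * sin(theta1) / sin(theta2)
  sin(35) = 0.573576
  sin(63.7) = 0.896486
  n2 = 1.563 * 0.573576 / 0.896486 = 1.0

1.0


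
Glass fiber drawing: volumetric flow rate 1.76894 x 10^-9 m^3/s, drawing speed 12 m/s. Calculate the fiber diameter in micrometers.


Cross-sectional area from continuity:
  A = Q / v = 1.76894 x 10^-9 / 12 = 1.474117 x 10^-10 m^2
Diameter from circular cross-section:
  d = sqrt(4A / pi) * 10^6 (m -> um)
  d = sqrt(4 * 1.474117 x 10^-10 / pi) * 10^6 = 13.7 um

13.7 um


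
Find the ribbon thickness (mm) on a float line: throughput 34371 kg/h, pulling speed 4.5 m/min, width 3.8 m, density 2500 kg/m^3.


Ribbon cross-section from mass balance:
  Volume rate = throughput / density = 34371 / 2500 = 13.7484 m^3/h
  thickness = volume rate / (speed * 60 * width), i.e.
  thickness = throughput / (60 * speed * width * density) * 1000
  thickness = 34371 / (60 * 4.5 * 3.8 * 2500) * 1000 = 13.4 mm

13.4 mm


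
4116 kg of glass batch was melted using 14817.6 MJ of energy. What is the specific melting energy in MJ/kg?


Rearrange E = m * s for s:
  s = E / m
  s = 14817.6 / 4116 = 3.6 MJ/kg

3.6 MJ/kg


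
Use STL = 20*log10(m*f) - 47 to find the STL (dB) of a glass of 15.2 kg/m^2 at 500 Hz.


Mass law: STL = 20 * log10(m * f) - 47
  m * f = 15.2 * 500 = 7600
  log10(7600) = 3.88081
  STL = 20 * 3.88081 - 47 = 77.6162 - 47 = 30.6 dB

30.6 dB


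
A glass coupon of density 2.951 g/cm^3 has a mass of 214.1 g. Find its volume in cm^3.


Rearrange rho = m / V:
  V = m / rho
  V = 214.1 / 2.951 = 72.552 cm^3

72.552 cm^3


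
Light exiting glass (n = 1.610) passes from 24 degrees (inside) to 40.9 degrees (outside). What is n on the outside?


Apply Snell's law: n1 * sin(theta1) = n2 * sin(theta2)
  n2 = n1 * sin(theta1) / sin(theta2)
  sin(24) = 0.406737
  sin(40.9) = 0.654741
  n2 = 1.610 * 0.406737 / 0.654741 = 1.0002

1.0002


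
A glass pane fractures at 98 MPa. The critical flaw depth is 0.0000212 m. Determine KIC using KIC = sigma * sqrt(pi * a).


Fracture toughness: KIC = sigma * sqrt(pi * a)
  pi * a = pi * 0.0000212 = 0.000066602
  sqrt(pi * a) = 0.008161
  KIC = 98 * 0.008161 = 0.8 MPa*sqrt(m)

0.8 MPa*sqrt(m)


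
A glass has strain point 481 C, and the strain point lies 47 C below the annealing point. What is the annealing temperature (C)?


T_anneal = T_strain + gap:
  T_anneal = 481 + 47 = 528 C

528 C


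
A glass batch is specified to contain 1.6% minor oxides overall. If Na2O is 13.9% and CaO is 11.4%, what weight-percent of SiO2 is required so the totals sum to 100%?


Known pieces sum to 100%:
  SiO2 = 100 - (others + Na2O + CaO)
  SiO2 = 100 - (1.6 + 13.9 + 11.4) = 73.1%

73.1%


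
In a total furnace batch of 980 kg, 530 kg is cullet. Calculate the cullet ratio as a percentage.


Cullet ratio = (cullet mass / total batch mass) * 100
  Ratio = 530 / 980 * 100 = 54.08%

54.08%


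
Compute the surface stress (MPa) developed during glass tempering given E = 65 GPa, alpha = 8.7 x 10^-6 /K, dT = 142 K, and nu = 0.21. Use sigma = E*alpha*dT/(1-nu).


Tempering stress: sigma = E * alpha * dT / (1 - nu)
  E (MPa) = 65 * 1000 = 65000
  Numerator = 65000 * (8.7 x 10^-6) * 142 = 80.301
  Denominator = 1 - 0.21 = 0.79
  sigma = 80.301 / 0.79 = 101.6 MPa

101.6 MPa


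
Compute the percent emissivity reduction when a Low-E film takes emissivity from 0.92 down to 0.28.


Percentage reduction = (1 - coated/uncoated) * 100
  Ratio = 0.28 / 0.92 = 0.3043
  Reduction = (1 - 0.3043) * 100 = 69.6%

69.6%


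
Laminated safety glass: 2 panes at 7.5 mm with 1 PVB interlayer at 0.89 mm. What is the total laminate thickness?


Total thickness = glass contribution + PVB contribution
  Glass: 2 * 7.5 = 15.0 mm
  PVB: 1 * 0.89 = 0.89 mm
  Total = 15.0 + 0.89 = 15.89 mm

15.89 mm


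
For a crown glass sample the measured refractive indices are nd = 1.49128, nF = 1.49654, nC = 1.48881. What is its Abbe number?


Abbe number formula: Vd = (nd - 1) / (nF - nC)
  nd - 1 = 1.49128 - 1 = 0.49128
  nF - nC = 1.49654 - 1.48881 = 0.00773
  Vd = 0.49128 / 0.00773 = 63.55

63.55


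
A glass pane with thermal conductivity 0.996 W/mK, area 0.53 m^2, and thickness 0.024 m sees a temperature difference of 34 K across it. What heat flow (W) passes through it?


Fourier's law: Q = k * A * dT / t
  Q = 0.996 * 0.53 * 34 / 0.024
  Q = 17.94792 / 0.024 = 747.8 W

747.8 W


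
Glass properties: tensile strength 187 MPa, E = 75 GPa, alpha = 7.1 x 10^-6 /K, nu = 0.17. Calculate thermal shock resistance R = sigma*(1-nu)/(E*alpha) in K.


Thermal shock resistance: R = sigma * (1 - nu) / (E * alpha)
  Numerator = 187 * (1 - 0.17) = 155.21
  Denominator = 75 * 1000 * (7.1 x 10^-6) = 0.5325
  R = 155.21 / 0.5325 = 291.5 K

291.5 K


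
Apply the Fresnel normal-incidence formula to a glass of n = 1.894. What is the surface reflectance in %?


Fresnel reflectance at normal incidence:
  R = ((n - 1)/(n + 1))^2
  (n - 1)/(n + 1) = (1.894 - 1)/(1.894 + 1) = 0.308915
  R = 0.308915^2 = 0.0954285
  R(%) = 0.0954285 * 100 = 9.543%

9.543%


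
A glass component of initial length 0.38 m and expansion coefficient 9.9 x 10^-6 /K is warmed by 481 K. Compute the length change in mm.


Thermal expansion formula: dL = alpha * L0 * dT
  dL = (9.9 x 10^-6) * 0.38 * 481 = 0.00180952 m
Convert to mm: 0.00180952 * 1000 = 1.8095 mm

1.8095 mm


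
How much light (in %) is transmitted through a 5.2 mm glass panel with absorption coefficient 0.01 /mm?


Beer-Lambert law: T = exp(-alpha * thickness)
  exponent = -0.01 * 5.2 = -0.052
  T = exp(-0.052) = 0.9493
  Percentage = 0.9493 * 100 = 94.93%

94.93%


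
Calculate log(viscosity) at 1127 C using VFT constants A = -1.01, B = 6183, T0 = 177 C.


VFT equation: log(eta) = A + B / (T - T0)
  T - T0 = 1127 - 177 = 950
  B / (T - T0) = 6183 / 950 = 6.508
  log(eta) = -1.01 + 6.508 = 5.498

5.498


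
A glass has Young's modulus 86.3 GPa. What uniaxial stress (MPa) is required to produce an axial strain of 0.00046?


Rearrange E = sigma / epsilon:
  sigma = E * epsilon
  E (MPa) = 86.3 * 1000 = 86300
  sigma = 86300 * 0.00046 = 39.7 MPa

39.7 MPa


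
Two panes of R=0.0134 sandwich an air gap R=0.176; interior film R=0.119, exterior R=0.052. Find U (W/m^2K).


Total thermal resistance (series):
  R_total = R_in + R_glass + R_air + R_glass + R_out
  R_total = 0.119 + 0.0134 + 0.176 + 0.0134 + 0.052 = 0.3738 m^2K/W
U-value = 1 / R_total = 1 / 0.3738 = 2.675 W/m^2K

2.675 W/m^2K


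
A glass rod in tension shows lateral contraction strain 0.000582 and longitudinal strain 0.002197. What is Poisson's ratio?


Poisson's ratio: nu = lateral strain / axial strain
  nu = 0.000582 / 0.002197 = 0.2649

0.2649


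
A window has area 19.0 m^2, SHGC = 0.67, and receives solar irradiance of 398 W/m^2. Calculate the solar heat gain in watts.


Solar heat gain: Q = Area * SHGC * Irradiance
  Q = 19.0 * 0.67 * 398 = 5066.5 W

5066.5 W


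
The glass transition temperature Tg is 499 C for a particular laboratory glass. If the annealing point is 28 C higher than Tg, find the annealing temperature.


The annealing temperature is Tg plus the offset:
  T_anneal = 499 + 28 = 527 C

527 C


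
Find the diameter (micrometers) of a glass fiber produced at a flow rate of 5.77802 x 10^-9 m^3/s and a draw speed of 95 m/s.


Cross-sectional area from continuity:
  A = Q / v = 5.77802 x 10^-9 / 95 = 6.082126 x 10^-11 m^2
Diameter from circular cross-section:
  d = sqrt(4A / pi) * 10^6 (m -> um)
  d = sqrt(4 * 6.082126 x 10^-11 / pi) * 10^6 = 8.8 um

8.8 um


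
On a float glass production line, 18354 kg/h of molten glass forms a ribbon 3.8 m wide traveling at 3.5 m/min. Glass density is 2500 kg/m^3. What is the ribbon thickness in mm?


Ribbon cross-section from mass balance:
  Volume rate = throughput / density = 18354 / 2500 = 7.3416 m^3/h
  thickness = volume rate / (speed * 60 * width), i.e.
  thickness = throughput / (60 * speed * width * density) * 1000
  thickness = 18354 / (60 * 3.5 * 3.8 * 2500) * 1000 = 9.2 mm

9.2 mm


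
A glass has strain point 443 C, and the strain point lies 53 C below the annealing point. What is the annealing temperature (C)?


T_anneal = T_strain + gap:
  T_anneal = 443 + 53 = 496 C

496 C


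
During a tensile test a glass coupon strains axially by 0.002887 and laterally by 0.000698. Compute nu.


Poisson's ratio: nu = lateral strain / axial strain
  nu = 0.000698 / 0.002887 = 0.2418

0.2418


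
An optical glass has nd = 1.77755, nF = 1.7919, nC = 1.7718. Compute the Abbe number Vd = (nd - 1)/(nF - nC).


Abbe number formula: Vd = (nd - 1) / (nF - nC)
  nd - 1 = 1.77755 - 1 = 0.77755
  nF - nC = 1.7919 - 1.7718 = 0.0201
  Vd = 0.77755 / 0.0201 = 38.68

38.68


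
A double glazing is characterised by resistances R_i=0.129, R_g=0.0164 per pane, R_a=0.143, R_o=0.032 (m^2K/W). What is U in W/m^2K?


Total thermal resistance (series):
  R_total = R_in + R_glass + R_air + R_glass + R_out
  R_total = 0.129 + 0.0164 + 0.143 + 0.0164 + 0.032 = 0.3368 m^2K/W
U-value = 1 / R_total = 1 / 0.3368 = 2.969 W/m^2K

2.969 W/m^2K


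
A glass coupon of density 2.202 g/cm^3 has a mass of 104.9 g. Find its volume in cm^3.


Rearrange rho = m / V:
  V = m / rho
  V = 104.9 / 2.202 = 47.639 cm^3

47.639 cm^3


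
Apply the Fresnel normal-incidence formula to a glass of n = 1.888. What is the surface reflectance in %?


Fresnel reflectance at normal incidence:
  R = ((n - 1)/(n + 1))^2
  (n - 1)/(n + 1) = (1.888 - 1)/(1.888 + 1) = 0.307479
  R = 0.307479^2 = 0.0945433
  R(%) = 0.0945433 * 100 = 9.454%

9.454%


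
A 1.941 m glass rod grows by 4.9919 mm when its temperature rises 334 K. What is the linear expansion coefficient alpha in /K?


Rearrange dL = alpha * L0 * dT for alpha:
  alpha = dL / (L0 * dT)
  alpha = (4.9919 / 1000) / (1.941 * 334) = 0.0000077 /K = 7.7 x 10^-6 /K

7.7 x 10^-6 /K


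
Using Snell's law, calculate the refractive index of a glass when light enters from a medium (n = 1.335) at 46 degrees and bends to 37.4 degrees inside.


Apply Snell's law: n1 * sin(theta1) = n2 * sin(theta2)
  n2 = n1 * sin(theta1) / sin(theta2)
  sin(46) = 0.71934
  sin(37.4) = 0.607376
  n2 = 1.335 * 0.71934 / 0.607376 = 1.5811

1.5811


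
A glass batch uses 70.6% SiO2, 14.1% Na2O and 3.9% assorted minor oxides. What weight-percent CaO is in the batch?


Pieces sum to 100%:
  CaO = 100 - (SiO2 + Na2O + others)
  CaO = 100 - (70.6 + 14.1 + 3.9) = 11.4%

11.4%


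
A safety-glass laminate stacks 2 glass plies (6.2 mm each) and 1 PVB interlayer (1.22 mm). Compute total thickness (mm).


Total thickness = glass contribution + PVB contribution
  Glass: 2 * 6.2 = 12.4 mm
  PVB: 1 * 1.22 = 1.22 mm
  Total = 12.4 + 1.22 = 13.62 mm

13.62 mm


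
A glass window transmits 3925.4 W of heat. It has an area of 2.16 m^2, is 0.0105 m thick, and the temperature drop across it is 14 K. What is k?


Fourier's law rearranged: k = Q * t / (A * dT)
  Numerator = 3925.4 * 0.0105 = 41.2167
  Denominator = 2.16 * 14 = 30.24
  k = 41.2167 / 30.24 = 1.363 W/mK

1.363 W/mK


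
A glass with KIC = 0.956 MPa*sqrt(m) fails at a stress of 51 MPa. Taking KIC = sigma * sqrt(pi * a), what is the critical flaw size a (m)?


Rearrange KIC = sigma * sqrt(pi * a):
  sqrt(pi * a) = KIC / sigma
  sqrt(pi * a) = 0.956 / 51 = 0.018745
  a = (KIC / sigma)^2 / pi
  a = 0.018745^2 / pi = 0.0001118 m

0.0001118 m


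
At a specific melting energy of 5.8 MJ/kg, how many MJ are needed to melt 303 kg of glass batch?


Total energy = mass * specific energy
  E = 303 * 5.8 = 1757.4 MJ

1757.4 MJ


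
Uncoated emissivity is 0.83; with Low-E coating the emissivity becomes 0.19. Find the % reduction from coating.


Percentage reduction = (1 - coated/uncoated) * 100
  Ratio = 0.19 / 0.83 = 0.2289
  Reduction = (1 - 0.2289) * 100 = 77.1%

77.1%


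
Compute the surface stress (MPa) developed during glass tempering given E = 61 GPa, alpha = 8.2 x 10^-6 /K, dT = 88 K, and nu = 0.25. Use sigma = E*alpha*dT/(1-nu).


Tempering stress: sigma = E * alpha * dT / (1 - nu)
  E (MPa) = 61 * 1000 = 61000
  Numerator = 61000 * (8.2 x 10^-6) * 88 = 44.0176
  Denominator = 1 - 0.25 = 0.75
  sigma = 44.0176 / 0.75 = 58.7 MPa

58.7 MPa


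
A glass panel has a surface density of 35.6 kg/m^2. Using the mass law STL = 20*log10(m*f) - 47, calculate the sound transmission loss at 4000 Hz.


Mass law: STL = 20 * log10(m * f) - 47
  m * f = 35.6 * 4000 = 142400
  log10(142400) = 5.15351
  STL = 20 * 5.15351 - 47 = 103.0702 - 47 = 56.1 dB

56.1 dB


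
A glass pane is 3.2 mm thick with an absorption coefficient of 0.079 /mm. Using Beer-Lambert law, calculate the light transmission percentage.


Beer-Lambert law: T = exp(-alpha * thickness)
  exponent = -0.079 * 3.2 = -0.2528
  T = exp(-0.2528) = 0.7766
  Percentage = 0.7766 * 100 = 77.66%

77.66%


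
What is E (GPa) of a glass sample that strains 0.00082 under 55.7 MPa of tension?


Young's modulus: E = stress / strain
  E = 55.7 MPa / 0.00082 = 67926.83 MPa
Convert to GPa: 67926.83 / 1000 = 67.93 GPa

67.93 GPa


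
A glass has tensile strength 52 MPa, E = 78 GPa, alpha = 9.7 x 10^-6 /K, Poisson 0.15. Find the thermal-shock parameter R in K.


Thermal shock resistance: R = sigma * (1 - nu) / (E * alpha)
  Numerator = 52 * (1 - 0.15) = 44.2
  Denominator = 78 * 1000 * (9.7 x 10^-6) = 0.7566
  R = 44.2 / 0.7566 = 58.4 K

58.4 K


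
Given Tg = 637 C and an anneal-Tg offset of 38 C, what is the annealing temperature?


The annealing temperature is Tg plus the offset:
  T_anneal = 637 + 38 = 675 C

675 C


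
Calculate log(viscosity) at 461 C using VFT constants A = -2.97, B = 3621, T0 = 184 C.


VFT equation: log(eta) = A + B / (T - T0)
  T - T0 = 461 - 184 = 277
  B / (T - T0) = 3621 / 277 = 13.072
  log(eta) = -2.97 + 13.072 = 10.102

10.102


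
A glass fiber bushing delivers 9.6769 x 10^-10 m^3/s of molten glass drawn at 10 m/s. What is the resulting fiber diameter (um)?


Cross-sectional area from continuity:
  A = Q / v = 9.6769 x 10^-10 / 10 = 9.6769 x 10^-11 m^2
Diameter from circular cross-section:
  d = sqrt(4A / pi) * 10^6 (m -> um)
  d = sqrt(4 * 9.6769 x 10^-11 / pi) * 10^6 = 11.1 um

11.1 um


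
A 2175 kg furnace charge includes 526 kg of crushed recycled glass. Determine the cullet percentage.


Cullet ratio = (cullet mass / total batch mass) * 100
  Ratio = 526 / 2175 * 100 = 24.18%

24.18%


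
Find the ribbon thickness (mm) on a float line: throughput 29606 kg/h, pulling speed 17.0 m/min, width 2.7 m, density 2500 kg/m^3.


Ribbon cross-section from mass balance:
  Volume rate = throughput / density = 29606 / 2500 = 11.8424 m^3/h
  thickness = volume rate / (speed * 60 * width), i.e.
  thickness = throughput / (60 * speed * width * density) * 1000
  thickness = 29606 / (60 * 17.0 * 2.7 * 2500) * 1000 = 4.3 mm

4.3 mm


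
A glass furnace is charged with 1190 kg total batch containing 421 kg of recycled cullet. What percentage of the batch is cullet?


Cullet ratio = (cullet mass / total batch mass) * 100
  Ratio = 421 / 1190 * 100 = 35.38%

35.38%


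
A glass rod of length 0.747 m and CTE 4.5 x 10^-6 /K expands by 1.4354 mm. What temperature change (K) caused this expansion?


Rearrange dL = alpha * L0 * dT for dT:
  dT = dL / (alpha * L0)
  dL (m) = 1.4354 / 1000 = 0.0014354
  dT = 0.0014354 / ((4.5 x 10^-6) * 0.747) = 427.0 K

427.0 K


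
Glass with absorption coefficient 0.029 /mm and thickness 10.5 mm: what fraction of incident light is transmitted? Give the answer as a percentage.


Beer-Lambert law: T = exp(-alpha * thickness)
  exponent = -0.029 * 10.5 = -0.3045
  T = exp(-0.3045) = 0.7375
  Percentage = 0.7375 * 100 = 73.75%

73.75%


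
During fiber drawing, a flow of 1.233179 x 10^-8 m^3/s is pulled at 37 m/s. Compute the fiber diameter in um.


Cross-sectional area from continuity:
  A = Q / v = 1.233179 x 10^-8 / 37 = 3.332916 x 10^-10 m^2
Diameter from circular cross-section:
  d = sqrt(4A / pi) * 10^6 (m -> um)
  d = sqrt(4 * 3.332916 x 10^-10 / pi) * 10^6 = 20.6 um

20.6 um


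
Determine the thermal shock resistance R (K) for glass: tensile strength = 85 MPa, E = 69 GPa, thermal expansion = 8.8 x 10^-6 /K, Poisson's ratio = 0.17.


Thermal shock resistance: R = sigma * (1 - nu) / (E * alpha)
  Numerator = 85 * (1 - 0.17) = 70.55
  Denominator = 69 * 1000 * (8.8 x 10^-6) = 0.6072
  R = 70.55 / 0.6072 = 116.2 K

116.2 K


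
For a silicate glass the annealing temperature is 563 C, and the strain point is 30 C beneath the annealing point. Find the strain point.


Strain point = annealing point - difference:
  T_strain = 563 - 30 = 533 C

533 C


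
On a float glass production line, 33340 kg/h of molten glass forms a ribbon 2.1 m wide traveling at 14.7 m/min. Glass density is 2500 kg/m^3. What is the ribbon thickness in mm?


Ribbon cross-section from mass balance:
  Volume rate = throughput / density = 33340 / 2500 = 13.336 m^3/h
  thickness = volume rate / (speed * 60 * width), i.e.
  thickness = throughput / (60 * speed * width * density) * 1000
  thickness = 33340 / (60 * 14.7 * 2.1 * 2500) * 1000 = 7.2 mm

7.2 mm


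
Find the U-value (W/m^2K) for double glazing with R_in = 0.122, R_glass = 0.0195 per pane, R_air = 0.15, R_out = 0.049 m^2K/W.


Total thermal resistance (series):
  R_total = R_in + R_glass + R_air + R_glass + R_out
  R_total = 0.122 + 0.0195 + 0.15 + 0.0195 + 0.049 = 0.36 m^2K/W
U-value = 1 / R_total = 1 / 0.36 = 2.778 W/m^2K

2.778 W/m^2K


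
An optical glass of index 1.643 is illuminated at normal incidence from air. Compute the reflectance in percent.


Fresnel reflectance at normal incidence:
  R = ((n - 1)/(n + 1))^2
  (n - 1)/(n + 1) = (1.643 - 1)/(1.643 + 1) = 0.243284
  R = 0.243284^2 = 0.0591871
  R(%) = 0.0591871 * 100 = 5.919%

5.919%


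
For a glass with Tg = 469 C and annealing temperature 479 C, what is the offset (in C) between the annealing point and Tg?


Offset = T_anneal - Tg:
  offset = 479 - 469 = 10 C

10 C


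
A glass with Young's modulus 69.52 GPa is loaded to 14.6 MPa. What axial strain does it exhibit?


Rearrange E = sigma / epsilon:
  epsilon = sigma / E
  E (MPa) = 69.52 * 1000 = 69520
  epsilon = 14.6 / 69520 = 0.00021

0.00021


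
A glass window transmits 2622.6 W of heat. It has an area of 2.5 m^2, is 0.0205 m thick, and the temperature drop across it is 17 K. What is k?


Fourier's law rearranged: k = Q * t / (A * dT)
  Numerator = 2622.6 * 0.0205 = 53.7633
  Denominator = 2.5 * 17 = 42.5
  k = 53.7633 / 42.5 = 1.265 W/mK

1.265 W/mK


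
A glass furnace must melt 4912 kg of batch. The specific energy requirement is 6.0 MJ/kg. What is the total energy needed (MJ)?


Total energy = mass * specific energy
  E = 4912 * 6.0 = 29472 MJ

29472 MJ


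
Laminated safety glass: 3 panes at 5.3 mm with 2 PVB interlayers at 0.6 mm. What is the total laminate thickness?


Total thickness = glass contribution + PVB contribution
  Glass: 3 * 5.3 = 15.9 mm
  PVB: 2 * 0.6 = 1.2 mm
  Total = 15.9 + 1.2 = 17.1 mm

17.1 mm


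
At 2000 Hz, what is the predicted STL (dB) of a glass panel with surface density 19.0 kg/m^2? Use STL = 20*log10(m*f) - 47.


Mass law: STL = 20 * log10(m * f) - 47
  m * f = 19.0 * 2000 = 38000
  log10(38000) = 4.57978
  STL = 20 * 4.57978 - 47 = 91.5956 - 47 = 44.6 dB

44.6 dB


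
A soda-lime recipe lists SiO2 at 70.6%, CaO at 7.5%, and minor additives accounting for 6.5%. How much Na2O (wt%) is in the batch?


Pieces sum to 100%:
  Na2O = 100 - (SiO2 + CaO + others)
  Na2O = 100 - (70.6 + 7.5 + 6.5) = 15.4%

15.4%


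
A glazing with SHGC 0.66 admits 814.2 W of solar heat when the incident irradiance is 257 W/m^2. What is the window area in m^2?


Rearrange Q = Area * SHGC * Irradiance:
  Area = Q / (SHGC * Irradiance)
  Area = 814.2 / (0.66 * 257) = 4.8 m^2

4.8 m^2


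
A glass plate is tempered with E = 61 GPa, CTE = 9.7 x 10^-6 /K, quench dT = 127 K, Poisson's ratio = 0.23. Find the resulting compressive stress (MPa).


Tempering stress: sigma = E * alpha * dT / (1 - nu)
  E (MPa) = 61 * 1000 = 61000
  Numerator = 61000 * (9.7 x 10^-6) * 127 = 75.1459
  Denominator = 1 - 0.23 = 0.77
  sigma = 75.1459 / 0.77 = 97.6 MPa

97.6 MPa


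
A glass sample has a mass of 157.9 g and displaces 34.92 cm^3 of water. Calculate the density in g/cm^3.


Use the definition of density:
  rho = mass / volume
  rho = 157.9 / 34.92 = 4.522 g/cm^3

4.522 g/cm^3


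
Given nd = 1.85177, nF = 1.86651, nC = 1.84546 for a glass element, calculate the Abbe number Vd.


Abbe number formula: Vd = (nd - 1) / (nF - nC)
  nd - 1 = 1.85177 - 1 = 0.85177
  nF - nC = 1.86651 - 1.84546 = 0.02105
  Vd = 0.85177 / 0.02105 = 40.46

40.46


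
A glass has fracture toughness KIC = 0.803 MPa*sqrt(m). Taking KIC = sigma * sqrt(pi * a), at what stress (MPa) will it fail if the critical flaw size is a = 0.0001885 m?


Rearrange KIC = sigma * sqrt(pi * a):
  sigma = KIC / sqrt(pi * a)
  sqrt(pi * 0.0001885) = 0.024335
  sigma = 0.803 / 0.024335 = 33.0 MPa

33.0 MPa


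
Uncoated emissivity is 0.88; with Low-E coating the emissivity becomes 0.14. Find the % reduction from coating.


Percentage reduction = (1 - coated/uncoated) * 100
  Ratio = 0.14 / 0.88 = 0.1591
  Reduction = (1 - 0.1591) * 100 = 84.1%

84.1%


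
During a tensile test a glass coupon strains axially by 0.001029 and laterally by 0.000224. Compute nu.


Poisson's ratio: nu = lateral strain / axial strain
  nu = 0.000224 / 0.001029 = 0.2177

0.2177


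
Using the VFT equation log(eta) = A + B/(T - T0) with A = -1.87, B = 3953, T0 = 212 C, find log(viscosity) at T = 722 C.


VFT equation: log(eta) = A + B / (T - T0)
  T - T0 = 722 - 212 = 510
  B / (T - T0) = 3953 / 510 = 7.751
  log(eta) = -1.87 + 7.751 = 5.881

5.881


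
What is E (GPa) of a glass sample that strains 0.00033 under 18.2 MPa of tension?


Young's modulus: E = stress / strain
  E = 18.2 MPa / 0.00033 = 55151.52 MPa
Convert to GPa: 55151.52 / 1000 = 55.15 GPa

55.15 GPa


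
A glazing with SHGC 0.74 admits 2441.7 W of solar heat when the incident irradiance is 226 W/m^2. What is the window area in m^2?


Rearrange Q = Area * SHGC * Irradiance:
  Area = Q / (SHGC * Irradiance)
  Area = 2441.7 / (0.74 * 226) = 14.6 m^2

14.6 m^2


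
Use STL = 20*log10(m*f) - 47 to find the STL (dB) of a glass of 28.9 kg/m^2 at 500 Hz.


Mass law: STL = 20 * log10(m * f) - 47
  m * f = 28.9 * 500 = 14450
  log10(14450) = 4.15987
  STL = 20 * 4.15987 - 47 = 83.1974 - 47 = 36.2 dB

36.2 dB


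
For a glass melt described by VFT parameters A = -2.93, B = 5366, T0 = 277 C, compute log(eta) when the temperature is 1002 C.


VFT equation: log(eta) = A + B / (T - T0)
  T - T0 = 1002 - 277 = 725
  B / (T - T0) = 5366 / 725 = 7.401
  log(eta) = -2.93 + 7.401 = 4.471

4.471


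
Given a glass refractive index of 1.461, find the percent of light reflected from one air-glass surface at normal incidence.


Fresnel reflectance at normal incidence:
  R = ((n - 1)/(n + 1))^2
  (n - 1)/(n + 1) = (1.461 - 1)/(1.461 + 1) = 0.187322
  R = 0.187322^2 = 0.0350895
  R(%) = 0.0350895 * 100 = 3.509%

3.509%


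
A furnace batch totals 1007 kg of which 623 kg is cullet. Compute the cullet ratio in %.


Cullet ratio = (cullet mass / total batch mass) * 100
  Ratio = 623 / 1007 * 100 = 61.87%

61.87%


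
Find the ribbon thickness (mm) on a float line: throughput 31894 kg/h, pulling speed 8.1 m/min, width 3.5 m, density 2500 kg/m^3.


Ribbon cross-section from mass balance:
  Volume rate = throughput / density = 31894 / 2500 = 12.7576 m^3/h
  thickness = volume rate / (speed * 60 * width), i.e.
  thickness = throughput / (60 * speed * width * density) * 1000
  thickness = 31894 / (60 * 8.1 * 3.5 * 2500) * 1000 = 7.5 mm

7.5 mm


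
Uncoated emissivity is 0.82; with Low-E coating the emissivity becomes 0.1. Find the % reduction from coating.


Percentage reduction = (1 - coated/uncoated) * 100
  Ratio = 0.1 / 0.82 = 0.122
  Reduction = (1 - 0.122) * 100 = 87.8%

87.8%


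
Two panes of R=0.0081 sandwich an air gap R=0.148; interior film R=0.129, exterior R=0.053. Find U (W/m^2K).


Total thermal resistance (series):
  R_total = R_in + R_glass + R_air + R_glass + R_out
  R_total = 0.129 + 0.0081 + 0.148 + 0.0081 + 0.053 = 0.3462 m^2K/W
U-value = 1 / R_total = 1 / 0.3462 = 2.889 W/m^2K

2.889 W/m^2K


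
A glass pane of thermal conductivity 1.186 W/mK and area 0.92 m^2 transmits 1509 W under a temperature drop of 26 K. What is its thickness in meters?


Fourier's law: t = k * A * dT / Q
  t = 1.186 * 0.92 * 26 / 1509
  t = 28.36912 / 1509 = 0.0188 m

0.0188 m


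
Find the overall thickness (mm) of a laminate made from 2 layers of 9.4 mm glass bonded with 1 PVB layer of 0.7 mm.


Total thickness = glass contribution + PVB contribution
  Glass: 2 * 9.4 = 18.8 mm
  PVB: 1 * 0.7 = 0.7 mm
  Total = 18.8 + 0.7 = 19.5 mm

19.5 mm


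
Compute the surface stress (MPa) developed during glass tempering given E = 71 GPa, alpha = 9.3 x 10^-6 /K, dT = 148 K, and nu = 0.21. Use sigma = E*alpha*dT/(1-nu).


Tempering stress: sigma = E * alpha * dT / (1 - nu)
  E (MPa) = 71 * 1000 = 71000
  Numerator = 71000 * (9.3 x 10^-6) * 148 = 97.7244
  Denominator = 1 - 0.21 = 0.79
  sigma = 97.7244 / 0.79 = 123.7 MPa

123.7 MPa


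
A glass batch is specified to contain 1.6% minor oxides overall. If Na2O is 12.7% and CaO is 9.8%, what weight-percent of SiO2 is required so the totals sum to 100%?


Known pieces sum to 100%:
  SiO2 = 100 - (others + Na2O + CaO)
  SiO2 = 100 - (1.6 + 12.7 + 9.8) = 75.9%

75.9%


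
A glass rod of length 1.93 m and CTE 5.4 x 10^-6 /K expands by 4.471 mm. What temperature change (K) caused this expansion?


Rearrange dL = alpha * L0 * dT for dT:
  dT = dL / (alpha * L0)
  dL (m) = 4.471 / 1000 = 0.004471
  dT = 0.004471 / ((5.4 x 10^-6) * 1.93) = 429.0 K

429.0 K


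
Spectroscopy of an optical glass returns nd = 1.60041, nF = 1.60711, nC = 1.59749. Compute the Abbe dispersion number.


Abbe number formula: Vd = (nd - 1) / (nF - nC)
  nd - 1 = 1.60041 - 1 = 0.60041
  nF - nC = 1.60711 - 1.59749 = 0.00962
  Vd = 0.60041 / 0.00962 = 62.41

62.41


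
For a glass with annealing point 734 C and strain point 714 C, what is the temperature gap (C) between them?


Gap = T_anneal - T_strain:
  gap = 734 - 714 = 20 C

20 C


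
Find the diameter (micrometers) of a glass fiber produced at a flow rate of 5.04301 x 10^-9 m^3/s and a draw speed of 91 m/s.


Cross-sectional area from continuity:
  A = Q / v = 5.04301 x 10^-9 / 91 = 5.541769 x 10^-11 m^2
Diameter from circular cross-section:
  d = sqrt(4A / pi) * 10^6 (m -> um)
  d = sqrt(4 * 5.541769 x 10^-11 / pi) * 10^6 = 8.4 um

8.4 um


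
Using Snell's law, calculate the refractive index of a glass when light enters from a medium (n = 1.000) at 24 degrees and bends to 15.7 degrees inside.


Apply Snell's law: n1 * sin(theta1) = n2 * sin(theta2)
  n2 = n1 * sin(theta1) / sin(theta2)
  sin(24) = 0.406737
  sin(15.7) = 0.2706
  n2 = 1.000 * 0.406737 / 0.2706 = 1.5031

1.5031


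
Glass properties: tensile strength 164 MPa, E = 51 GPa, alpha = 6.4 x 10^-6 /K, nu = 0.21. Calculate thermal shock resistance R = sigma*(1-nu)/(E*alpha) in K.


Thermal shock resistance: R = sigma * (1 - nu) / (E * alpha)
  Numerator = 164 * (1 - 0.21) = 129.56
  Denominator = 51 * 1000 * (6.4 x 10^-6) = 0.3264
  R = 129.56 / 0.3264 = 396.9 K

396.9 K


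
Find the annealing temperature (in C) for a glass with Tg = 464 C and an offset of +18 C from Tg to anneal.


The annealing temperature is Tg plus the offset:
  T_anneal = 464 + 18 = 482 C

482 C


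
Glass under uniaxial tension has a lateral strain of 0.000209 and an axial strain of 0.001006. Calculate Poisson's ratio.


Poisson's ratio: nu = lateral strain / axial strain
  nu = 0.000209 / 0.001006 = 0.2078

0.2078


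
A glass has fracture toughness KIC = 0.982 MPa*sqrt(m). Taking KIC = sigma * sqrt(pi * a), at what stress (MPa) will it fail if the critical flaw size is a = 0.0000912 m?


Rearrange KIC = sigma * sqrt(pi * a):
  sigma = KIC / sqrt(pi * a)
  sqrt(pi * 0.0000912) = 0.016927
  sigma = 0.982 / 0.016927 = 58.01 MPa

58.01 MPa


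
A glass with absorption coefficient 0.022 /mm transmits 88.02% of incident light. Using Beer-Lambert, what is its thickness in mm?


Rearrange T = exp(-alpha * thickness):
  thickness = -ln(T) / alpha
  T = 88.02/100 = 0.8802
  ln(T) = -0.12761
  -ln(T) = 0.12761
  thickness = 0.12761 / 0.022 = 5.8 mm

5.8 mm


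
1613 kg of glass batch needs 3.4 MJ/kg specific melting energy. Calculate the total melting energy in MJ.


Total energy = mass * specific energy
  E = 1613 * 3.4 = 5484.2 MJ

5484.2 MJ


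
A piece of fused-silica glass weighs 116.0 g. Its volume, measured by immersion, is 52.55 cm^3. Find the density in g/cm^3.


Use the definition of density:
  rho = mass / volume
  rho = 116.0 / 52.55 = 2.207 g/cm^3

2.207 g/cm^3


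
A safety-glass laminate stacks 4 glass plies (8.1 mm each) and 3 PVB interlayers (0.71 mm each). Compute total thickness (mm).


Total thickness = glass contribution + PVB contribution
  Glass: 4 * 8.1 = 32.4 mm
  PVB: 3 * 0.71 = 2.13 mm
  Total = 32.4 + 2.13 = 34.53 mm

34.53 mm


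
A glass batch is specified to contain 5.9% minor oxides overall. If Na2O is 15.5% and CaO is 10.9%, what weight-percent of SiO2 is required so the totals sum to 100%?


Known pieces sum to 100%:
  SiO2 = 100 - (others + Na2O + CaO)
  SiO2 = 100 - (5.9 + 15.5 + 10.9) = 67.7%

67.7%


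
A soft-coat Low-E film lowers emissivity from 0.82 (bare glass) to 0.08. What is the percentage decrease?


Percentage reduction = (1 - coated/uncoated) * 100
  Ratio = 0.08 / 0.82 = 0.0976
  Reduction = (1 - 0.0976) * 100 = 90.2%

90.2%


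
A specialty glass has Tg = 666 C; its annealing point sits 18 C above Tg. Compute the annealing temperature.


The annealing temperature is Tg plus the offset:
  T_anneal = 666 + 18 = 684 C

684 C


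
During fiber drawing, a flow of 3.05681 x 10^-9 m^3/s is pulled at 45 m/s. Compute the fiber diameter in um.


Cross-sectional area from continuity:
  A = Q / v = 3.05681 x 10^-9 / 45 = 6.792911 x 10^-11 m^2
Diameter from circular cross-section:
  d = sqrt(4A / pi) * 10^6 (m -> um)
  d = sqrt(4 * 6.792911 x 10^-11 / pi) * 10^6 = 9.3 um

9.3 um


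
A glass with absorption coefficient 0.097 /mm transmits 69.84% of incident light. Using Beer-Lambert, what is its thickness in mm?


Rearrange T = exp(-alpha * thickness):
  thickness = -ln(T) / alpha
  T = 69.84/100 = 0.6984
  ln(T) = -0.35896
  -ln(T) = 0.35896
  thickness = 0.35896 / 0.097 = 3.7 mm

3.7 mm


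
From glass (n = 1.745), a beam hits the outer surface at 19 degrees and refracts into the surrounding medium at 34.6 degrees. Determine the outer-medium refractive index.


Apply Snell's law: n1 * sin(theta1) = n2 * sin(theta2)
  n2 = n1 * sin(theta1) / sin(theta2)
  sin(19) = 0.325568
  sin(34.6) = 0.567844
  n2 = 1.745 * 0.325568 / 0.567844 = 1.0005

1.0005


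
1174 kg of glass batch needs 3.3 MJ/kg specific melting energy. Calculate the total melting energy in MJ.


Total energy = mass * specific energy
  E = 1174 * 3.3 = 3874.2 MJ

3874.2 MJ


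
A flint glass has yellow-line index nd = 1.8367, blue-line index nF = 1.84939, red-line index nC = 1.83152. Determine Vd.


Abbe number formula: Vd = (nd - 1) / (nF - nC)
  nd - 1 = 1.8367 - 1 = 0.8367
  nF - nC = 1.84939 - 1.83152 = 0.01787
  Vd = 0.8367 / 0.01787 = 46.82

46.82


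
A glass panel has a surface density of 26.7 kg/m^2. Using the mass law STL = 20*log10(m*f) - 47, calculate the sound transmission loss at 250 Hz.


Mass law: STL = 20 * log10(m * f) - 47
  m * f = 26.7 * 250 = 6675
  log10(6675) = 3.82445
  STL = 20 * 3.82445 - 47 = 76.489 - 47 = 29.5 dB

29.5 dB


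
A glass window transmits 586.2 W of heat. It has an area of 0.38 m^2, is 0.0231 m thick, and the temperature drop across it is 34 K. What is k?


Fourier's law rearranged: k = Q * t / (A * dT)
  Numerator = 586.2 * 0.0231 = 13.54122
  Denominator = 0.38 * 34 = 12.92
  k = 13.54122 / 12.92 = 1.048 W/mK

1.048 W/mK
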